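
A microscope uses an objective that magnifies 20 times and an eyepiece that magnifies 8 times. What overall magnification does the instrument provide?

The overall magnification of a compound microscope is the product of the objective and eyepiece magnifications:
M = M_obj x M_eye = 20 x 8 = 160.

160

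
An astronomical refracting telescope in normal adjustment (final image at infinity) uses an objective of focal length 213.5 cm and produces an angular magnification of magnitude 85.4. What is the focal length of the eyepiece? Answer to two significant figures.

|M| = f_obj/f_eye, so f_eye = f_obj/|M| = 213.5/85.4 = 2.500 cm.

2.5 cm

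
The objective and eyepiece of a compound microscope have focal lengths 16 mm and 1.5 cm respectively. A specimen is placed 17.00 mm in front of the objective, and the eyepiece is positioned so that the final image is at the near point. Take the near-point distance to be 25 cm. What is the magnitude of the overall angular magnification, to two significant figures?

280

Convert to cm: f_obj = 16 mm = 1.6 cm; d_o = 17.00 mm = 1.70 cm.
Objective: 1/d_i = 1/f_obj - 1/d_o = 1/1.6 - 1/1.70 = 0.03676 cm^-1, so d_i = 27.200 cm.
m_obj = -d_i/d_o = -27.200/1.70 = -16.000.
Eyepiece angular magnification (image at near point): M_eye = 1 + D/f_e = 1 + 25/1.5 = 17.667.
Overall M = m_obj x M_eye = (-16.000)(17.667) = -282.67.
|M| = 282.67.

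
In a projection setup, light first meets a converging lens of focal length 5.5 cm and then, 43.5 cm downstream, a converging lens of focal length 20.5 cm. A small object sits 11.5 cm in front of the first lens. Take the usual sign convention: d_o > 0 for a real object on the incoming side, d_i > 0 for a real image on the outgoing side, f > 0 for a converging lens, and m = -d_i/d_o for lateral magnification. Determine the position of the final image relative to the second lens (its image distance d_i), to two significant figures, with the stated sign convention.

54 cm

Lens 1: 1/d_i1 = 1/f_1 - 1/d_o1 = 1/5.5 - 1/11.5 = 0.09486 cm^-1, so d_i1 = 10.542 cm.
That image sits 32.958 cm in front of the second lens, so d_o2 = 32.958 cm.
Lens 2: 1/d_i2 = 1/f_2 - 1/d_o2 = 1/20.5 - 1/(32.958) = 0.01844 cm^-1, so d_i2 = 54.232 cm.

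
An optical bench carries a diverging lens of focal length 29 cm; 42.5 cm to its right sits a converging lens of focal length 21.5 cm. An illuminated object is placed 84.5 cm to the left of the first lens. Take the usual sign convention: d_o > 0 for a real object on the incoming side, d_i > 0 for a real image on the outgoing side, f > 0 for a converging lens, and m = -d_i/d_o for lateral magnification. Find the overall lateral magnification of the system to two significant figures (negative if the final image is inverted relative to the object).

Applying the thin-lens equation to the first lens, 1/(-29) = 1/84.5 + 1/d_i1, which gives d_i1 = -21.590 cm.
Its lateral magnification is m_1 = -d_i1/d_o1 = -(-21.590)/84.5 = 0.2555.
With d_i1 < 0 the first image is virtual and lies on the object side; the object distance for lens 2 is d_o2 = 42.5 - (-21.590) = 64.090 cm.
Applying the thin-lens equation again with f_2 = 21.5 cm and d_o2 = 64.090 cm gives d_i2 = 32.353 cm.
m_2 = -(32.353)/(64.090) = -0.5048.
The system's lateral magnification is m_1 m_2 = (0.2555)(-0.5048) = -0.1290.

-0.13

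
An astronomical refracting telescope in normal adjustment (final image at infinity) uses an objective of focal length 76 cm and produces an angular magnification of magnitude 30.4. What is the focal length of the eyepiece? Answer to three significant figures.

|M| = f_obj/f_eye, so f_eye = f_obj/|M| = 76/30.4 = 2.500 cm.

2.50 cm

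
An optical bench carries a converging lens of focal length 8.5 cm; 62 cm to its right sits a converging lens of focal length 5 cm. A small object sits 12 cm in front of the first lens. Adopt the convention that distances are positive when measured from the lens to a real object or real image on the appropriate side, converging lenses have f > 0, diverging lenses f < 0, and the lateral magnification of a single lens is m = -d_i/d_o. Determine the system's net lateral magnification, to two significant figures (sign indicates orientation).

Lens 1: 1/d_i1 = 1/f_1 - 1/d_o1 = 1/8.5 - 1/12 = 0.03431 cm^-1, so d_i1 = 29.143 cm.
m_1 = -(29.143)/12 = -2.4286.
Object distance for lens 2: d_o2 = 62 - 29.143 = 32.857 cm.
Lens 2: 1/d_i2 = 1/f_2 - 1/d_o2 = 1/5 - 1/(32.857) = 0.16957 cm^-1, so d_i2 = 5.897 cm.
m_2 = -(5.897)/(32.857) = -0.1795.
Overall magnification: m = m_1 m_2 = 0.4359.

0.44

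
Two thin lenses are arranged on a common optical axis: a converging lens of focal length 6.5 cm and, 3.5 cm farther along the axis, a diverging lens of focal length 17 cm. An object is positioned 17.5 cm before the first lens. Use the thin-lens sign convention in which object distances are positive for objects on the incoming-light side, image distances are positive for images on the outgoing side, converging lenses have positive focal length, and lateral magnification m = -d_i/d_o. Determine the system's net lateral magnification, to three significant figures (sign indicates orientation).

-0.989

First lens: d_i1 = 1/(1/6.5 - 1/17.5) = 10.341 cm.
m_1 = -(10.341)/17.5 = -0.5909.
Since 10.341 cm > 3.5 cm, the first image lies past the second lens and serves as a virtual object: d_o2 = L - d_i1 = -6.841 cm.
Second lens: d_i2 = 1/(1/(-17) - 1/(-6.841)) = 11.447 cm.
m_2 = -(11.447)/(-6.841) = 1.6734.
Total m = m_1 x m_2 = (-0.5909)(1.6734) = -0.9888.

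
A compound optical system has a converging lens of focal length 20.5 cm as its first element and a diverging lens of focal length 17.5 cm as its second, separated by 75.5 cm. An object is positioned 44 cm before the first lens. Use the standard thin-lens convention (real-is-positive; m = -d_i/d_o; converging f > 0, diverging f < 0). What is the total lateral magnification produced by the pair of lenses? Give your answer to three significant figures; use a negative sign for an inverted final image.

First lens: d_i1 = 1/(1/20.5 - 1/44) = 38.383 cm.
m_1 = -(38.383)/44 = -0.8723.
Object distance for lens 2: d_o2 = 75.5 - 38.383 = 37.117 cm.
Second lens: d_i2 = 1/(1/(-17.5) - 1/(37.117)) = -11.893 cm.
m_2 = -(-11.893)/(37.117) = 0.3204.
Overall magnification: m = m_1 m_2 = -0.2795.

-0.280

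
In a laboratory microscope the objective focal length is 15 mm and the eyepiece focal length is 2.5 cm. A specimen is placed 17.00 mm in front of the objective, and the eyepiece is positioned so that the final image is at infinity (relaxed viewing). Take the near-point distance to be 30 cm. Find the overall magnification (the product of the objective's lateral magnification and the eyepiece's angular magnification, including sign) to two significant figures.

Convert to cm: f_obj = 15 mm = 1.5 cm; d_o = 17.00 mm = 1.70 cm.
Objective: 1/d_i = 1/f_obj - 1/d_o = 1/1.5 - 1/1.70 = 0.07843 cm^-1, so d_i = 12.750 cm.
m_obj = -d_i/d_o = -12.750/1.70 = -7.500.
Eyepiece angular magnification (image at infinity): M_eye = D/f_e = 30/2.5 = 12.000.
Overall M = m_obj x M_eye = (-7.500)(12.000) = -90.00.

-90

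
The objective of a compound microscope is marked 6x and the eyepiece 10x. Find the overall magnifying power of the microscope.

The overall magnification of a compound microscope is the product of the objective and eyepiece magnifications:
M = M_obj x M_eye = 6 x 10 = 60.

60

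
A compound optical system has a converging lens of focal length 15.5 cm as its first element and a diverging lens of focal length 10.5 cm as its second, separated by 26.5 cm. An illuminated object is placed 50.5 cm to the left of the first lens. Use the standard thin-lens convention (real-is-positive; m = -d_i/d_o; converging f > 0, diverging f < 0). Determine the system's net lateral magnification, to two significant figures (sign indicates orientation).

First lens: d_i1 = 1/(1/15.5 - 1/50.5) = 22.364 cm.
m_1 = -(22.364)/50.5 = -0.4429.
The intermediate image is 22.364 cm to the right of lens 1, so d_o2 = L - d_i1 = 26.5 - 22.364 = 4.136 cm.
Second lens: d_i2 = 1/(1/(-10.5) - 1/(4.136)) = -2.967 cm.
m_2 = -(-2.967)/(4.136) = 0.7174.
Total m = m_1 x m_2 = (-0.4429)(0.7174) = -0.3177.

-0.32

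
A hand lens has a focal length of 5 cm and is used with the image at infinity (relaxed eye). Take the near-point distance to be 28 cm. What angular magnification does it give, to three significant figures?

M = D/f = 28/5 = 5.600.

5.60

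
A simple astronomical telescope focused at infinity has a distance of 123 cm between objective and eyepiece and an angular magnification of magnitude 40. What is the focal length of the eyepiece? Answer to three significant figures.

3.00 cm

In normal adjustment the tube length equals f_obj + f_eye and |M| = f_obj/f_eye.
So f_obj = 40 f_eye and 40 f_eye + f_eye = 123 cm, giving f_eye = 123/41 = 3.000 cm and f_obj = 120.000 cm.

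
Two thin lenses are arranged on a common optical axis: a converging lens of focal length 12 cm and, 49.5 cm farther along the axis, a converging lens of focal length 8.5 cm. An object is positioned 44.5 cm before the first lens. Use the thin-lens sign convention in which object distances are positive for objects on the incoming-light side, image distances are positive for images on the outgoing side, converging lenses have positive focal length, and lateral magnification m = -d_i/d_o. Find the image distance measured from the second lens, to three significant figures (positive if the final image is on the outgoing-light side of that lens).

First lens: d_i1 = 1/(1/12 - 1/44.5) = 16.431 cm.
That image sits 33.069 cm in front of the second lens, so d_o2 = 33.069 cm.
Second lens: d_i2 = 1/(1/8.5 - 1/(33.069)) = 11.441 cm.

11.4 cm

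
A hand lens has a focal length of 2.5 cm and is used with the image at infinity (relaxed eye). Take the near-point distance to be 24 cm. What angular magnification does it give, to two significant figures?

M = D/f = 24/2.5 = 9.600.

9.6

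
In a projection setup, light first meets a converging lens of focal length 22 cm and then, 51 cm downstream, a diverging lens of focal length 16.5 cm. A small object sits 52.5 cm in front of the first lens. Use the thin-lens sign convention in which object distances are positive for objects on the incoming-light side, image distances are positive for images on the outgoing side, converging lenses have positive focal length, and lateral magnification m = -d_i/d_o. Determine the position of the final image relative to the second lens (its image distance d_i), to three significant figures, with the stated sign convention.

First lens: d_i1 = 1/(1/22 - 1/52.5) = 37.869 cm.
That image sits 13.131 cm in front of the second lens, so d_o2 = 13.131 cm.
Second lens: d_i2 = 1/(1/(-16.5) - 1/(13.131)) = -7.312 cm.

-7.31 cm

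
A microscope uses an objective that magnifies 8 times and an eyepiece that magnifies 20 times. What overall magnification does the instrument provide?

160

The overall magnification of a compound microscope is the product of the objective and eyepiece magnifications:
M = M_obj x M_eye = 8 x 20 = 160.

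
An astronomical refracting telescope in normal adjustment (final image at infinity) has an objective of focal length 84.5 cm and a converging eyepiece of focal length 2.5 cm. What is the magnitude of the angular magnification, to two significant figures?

|M| = f_obj/|f_eye| = 84.5/2.5 = 33.800.

34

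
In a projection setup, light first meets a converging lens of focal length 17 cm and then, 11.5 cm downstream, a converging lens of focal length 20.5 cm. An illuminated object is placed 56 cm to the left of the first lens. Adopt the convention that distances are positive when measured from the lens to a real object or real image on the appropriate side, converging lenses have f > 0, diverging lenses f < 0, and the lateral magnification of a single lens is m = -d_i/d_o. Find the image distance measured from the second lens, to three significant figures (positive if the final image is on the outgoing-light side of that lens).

First lens: d_i1 = 1/(1/17 - 1/56) = 24.410 cm.
Since 24.410 cm > 11.5 cm, the first image lies past the second lens and serves as a virtual object: d_o2 = L - d_i1 = -12.910 cm.
Second lens: d_i2 = 1/(1/20.5 - 1/(-12.910)) = 7.922 cm.

7.92 cm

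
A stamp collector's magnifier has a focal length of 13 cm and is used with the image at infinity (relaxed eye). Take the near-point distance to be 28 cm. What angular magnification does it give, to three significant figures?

2.15

M = D/f = 28/13 = 2.154.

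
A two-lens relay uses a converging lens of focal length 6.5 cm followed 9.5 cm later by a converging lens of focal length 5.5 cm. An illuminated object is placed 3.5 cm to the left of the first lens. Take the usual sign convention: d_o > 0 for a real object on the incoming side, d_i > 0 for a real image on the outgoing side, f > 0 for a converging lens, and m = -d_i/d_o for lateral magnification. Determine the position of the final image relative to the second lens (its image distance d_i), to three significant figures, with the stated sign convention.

Lens 1: 1/d_i1 = 1/f_1 - 1/d_o1 = 1/6.5 - 1/3.5 = -0.13187 cm^-1, so d_i1 = -7.583 cm.
The intermediate image is virtual, 7.583 cm to the left of lens 1, so d_o2 = L - d_i1 = 9.5 - (-7.583) = 17.083 cm.
Lens 2: 1/d_i2 = 1/f_2 - 1/d_o2 = 1/5.5 - 1/(17.083) = 0.12328 cm^-1, so d_i2 = 8.112 cm.

8.11 cm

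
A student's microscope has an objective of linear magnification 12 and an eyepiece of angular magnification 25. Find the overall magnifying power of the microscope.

The overall magnification of a compound microscope is the product of the objective and eyepiece magnifications:
M = M_obj x M_eye = 12 x 25 = 300.

300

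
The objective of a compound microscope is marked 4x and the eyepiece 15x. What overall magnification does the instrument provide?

60

The overall magnification of a compound microscope is the product of the objective and eyepiece magnifications:
M = M_obj x M_eye = 4 x 15 = 60.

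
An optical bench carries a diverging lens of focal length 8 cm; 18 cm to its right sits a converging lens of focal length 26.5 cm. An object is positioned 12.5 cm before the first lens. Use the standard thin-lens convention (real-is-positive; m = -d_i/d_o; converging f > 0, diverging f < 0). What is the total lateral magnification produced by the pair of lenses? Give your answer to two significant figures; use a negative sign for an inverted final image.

2.9

Lens 1: 1/d_i1 = 1/f_1 - 1/d_o1 = 1/(-8) - 1/12.5 = -0.20500 cm^-1, so d_i1 = -4.878 cm.
m_1 = -(-4.878)/12.5 = 0.3902.
The intermediate image is virtual, 4.878 cm to the left of lens 1, so d_o2 = L - d_i1 = 18 - (-4.878) = 22.878 cm.
Lens 2: 1/d_i2 = 1/f_2 - 1/d_o2 = 1/26.5 - 1/(22.878) = -0.00597 cm^-1, so d_i2 = -167.387 cm.
m_2 = -(-167.387)/(22.878) = 7.3165.
Overall magnification: m = m_1 m_2 = 2.8552.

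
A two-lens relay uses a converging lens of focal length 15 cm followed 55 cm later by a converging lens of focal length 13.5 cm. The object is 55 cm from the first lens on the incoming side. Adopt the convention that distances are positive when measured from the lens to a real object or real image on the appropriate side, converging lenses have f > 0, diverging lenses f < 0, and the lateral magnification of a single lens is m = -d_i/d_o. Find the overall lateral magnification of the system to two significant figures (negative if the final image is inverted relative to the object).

0.24

Applying the thin-lens equation to the first lens, 1/15 = 1/55 + 1/d_i1, which gives d_i1 = 20.625 cm.
Its lateral magnification is m_1 = -d_i1/d_o1 = -(20.625)/55 = -0.3750.
Object distance for lens 2: d_o2 = 55 - 20.625 = 34.375 cm.
Applying the thin-lens equation again with f_2 = 13.5 cm and d_o2 = 34.375 cm gives d_i2 = 22.231 cm.
m_2 = -(22.231)/(34.375) = -0.6467.
The system's lateral magnification is m_1 m_2 = (-0.3750)(-0.6467) = 0.2425.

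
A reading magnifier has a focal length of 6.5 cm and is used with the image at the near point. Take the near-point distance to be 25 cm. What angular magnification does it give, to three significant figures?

M = 1 + D/f = 1 + 25/6.5 = 4.846.

4.85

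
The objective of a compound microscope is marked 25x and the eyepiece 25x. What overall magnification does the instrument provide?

625

The overall magnification of a compound microscope is the product of the objective and eyepiece magnifications:
M = M_obj x M_eye = 25 x 25 = 625.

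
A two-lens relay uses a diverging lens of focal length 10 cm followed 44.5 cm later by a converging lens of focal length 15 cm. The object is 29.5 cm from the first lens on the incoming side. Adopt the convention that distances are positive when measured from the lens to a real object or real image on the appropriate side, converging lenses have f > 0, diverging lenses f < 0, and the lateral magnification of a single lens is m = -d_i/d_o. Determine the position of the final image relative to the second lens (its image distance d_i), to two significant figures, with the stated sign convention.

21 cm

First lens: d_i1 = 1/(1/(-10) - 1/29.5) = -7.468 cm.
With d_i1 < 0 the first image is virtual and lies on the object side; the object distance for lens 2 is d_o2 = 44.5 - (-7.468) = 51.968 cm.
Second lens: d_i2 = 1/(1/15 - 1/(51.968)) = 21.086 cm.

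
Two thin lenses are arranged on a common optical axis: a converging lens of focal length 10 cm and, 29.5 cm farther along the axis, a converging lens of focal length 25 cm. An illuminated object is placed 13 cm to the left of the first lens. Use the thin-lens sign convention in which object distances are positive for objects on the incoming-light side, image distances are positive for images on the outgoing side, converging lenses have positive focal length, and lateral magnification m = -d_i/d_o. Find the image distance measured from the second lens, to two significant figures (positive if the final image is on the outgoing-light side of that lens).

Applying the thin-lens equation to the first lens, 1/10 = 1/13 + 1/d_i1, which gives d_i1 = 43.333 cm.
This image would form 43.333 cm past lens 1, i.e. 13.833 cm beyond lens 2, so it is a virtual object for lens 2: d_o2 = 29.5 - 43.333 = -13.833 cm.
Applying the thin-lens equation again with f_2 = 25 cm and d_o2 = -13.833 cm gives d_i2 = 8.906 cm.

8.9 cm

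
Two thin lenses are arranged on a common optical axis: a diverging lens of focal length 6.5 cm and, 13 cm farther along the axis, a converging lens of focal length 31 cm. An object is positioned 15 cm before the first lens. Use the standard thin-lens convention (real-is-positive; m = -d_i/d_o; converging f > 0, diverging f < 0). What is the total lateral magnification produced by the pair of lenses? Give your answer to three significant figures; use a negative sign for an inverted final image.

Applying the thin-lens equation to the first lens, 1/(-6.5) = 1/15 + 1/d_i1, which gives d_i1 = -4.535 cm.
Its lateral magnification is m_1 = -d_i1/d_o1 = -(-4.535)/15 = 0.3023.
With d_i1 < 0 the first image is virtual and lies on the object side; the object distance for lens 2 is d_o2 = 13 - (-4.535) = 17.535 cm.
Applying the thin-lens equation again with f_2 = 31 cm and d_o2 = 17.535 cm gives d_i2 = -40.370 cm.
m_2 = -(-40.370)/(17.535) = 2.3022.
The system's lateral magnification is m_1 m_2 = (0.3023)(2.3022) = 0.6960.

0.696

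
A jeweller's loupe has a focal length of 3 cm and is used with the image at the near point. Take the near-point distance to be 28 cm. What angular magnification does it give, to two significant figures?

10

M = 1 + D/f = 1 + 28/3 = 10.333.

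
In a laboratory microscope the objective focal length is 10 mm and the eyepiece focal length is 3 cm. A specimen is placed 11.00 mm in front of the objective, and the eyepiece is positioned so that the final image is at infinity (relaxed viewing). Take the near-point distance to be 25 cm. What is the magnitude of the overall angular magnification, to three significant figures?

83.3

Convert to cm: f_obj = 10 mm = 1 cm; d_o = 11.00 mm = 1.10 cm.
Objective: 1/d_i = 1/f_obj - 1/d_o = 1/1 - 1/1.10 = 0.09091 cm^-1, so d_i = 11.000 cm.
m_obj = -d_i/d_o = -11.000/1.10 = -10.000.
Eyepiece angular magnification (image at infinity): M_eye = D/f_e = 25/3 = 8.333.
Overall M = m_obj x M_eye = (-10.000)(8.333) = -83.33.
|M| = 83.33.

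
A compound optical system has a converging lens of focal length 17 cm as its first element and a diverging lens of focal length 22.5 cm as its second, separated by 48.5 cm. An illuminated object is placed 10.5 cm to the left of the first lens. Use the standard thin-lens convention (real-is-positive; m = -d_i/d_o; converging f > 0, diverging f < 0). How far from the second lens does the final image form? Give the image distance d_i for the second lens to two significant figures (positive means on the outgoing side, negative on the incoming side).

-17 cm

Applying the thin-lens equation to the first lens, 1/17 = 1/10.5 + 1/d_i1, which gives d_i1 = -27.462 cm.
The intermediate image is virtual, 27.462 cm to the left of lens 1, so d_o2 = L - d_i1 = 48.5 - (-27.462) = 75.962 cm.
Applying the thin-lens equation again with f_2 = -22.5 cm and d_o2 = 75.962 cm gives d_i2 = -17.358 cm.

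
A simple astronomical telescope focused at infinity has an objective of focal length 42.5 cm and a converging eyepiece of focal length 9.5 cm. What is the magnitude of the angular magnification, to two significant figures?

|M| = f_obj/|f_eye| = 42.5/9.5 = 4.474.

4.5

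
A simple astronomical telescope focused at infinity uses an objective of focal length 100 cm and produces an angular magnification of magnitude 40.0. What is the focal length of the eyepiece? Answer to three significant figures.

2.50 cm

|M| = f_obj/f_eye, so f_eye = f_obj/|M| = 100/40.0 = 2.500 cm.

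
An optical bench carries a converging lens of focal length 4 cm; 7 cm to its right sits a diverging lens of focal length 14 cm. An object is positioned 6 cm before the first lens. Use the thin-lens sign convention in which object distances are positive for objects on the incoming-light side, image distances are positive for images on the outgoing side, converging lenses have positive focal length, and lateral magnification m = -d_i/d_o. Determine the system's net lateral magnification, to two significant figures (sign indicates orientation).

First lens: d_i1 = 1/(1/4 - 1/6) = 12.000 cm.
m_1 = -(12.000)/6 = -2.0000.
This image would form 12.000 cm past lens 1, i.e. 5.000 cm beyond lens 2, so it is a virtual object for lens 2: d_o2 = 7 - 12.000 = -5.000 cm.
Second lens: d_i2 = 1/(1/(-14) - 1/(-5.000)) = 7.778 cm.
m_2 = -(7.778)/(-5.000) = 1.5556.
Overall magnification: m = m_1 m_2 = -3.1111.

-3.1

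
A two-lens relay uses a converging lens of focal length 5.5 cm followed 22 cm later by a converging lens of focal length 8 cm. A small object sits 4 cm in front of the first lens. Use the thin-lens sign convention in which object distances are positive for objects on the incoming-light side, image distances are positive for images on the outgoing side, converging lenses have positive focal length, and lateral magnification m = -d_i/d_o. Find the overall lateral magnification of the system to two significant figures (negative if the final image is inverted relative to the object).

Lens 1: 1/d_i1 = 1/f_1 - 1/d_o1 = 1/5.5 - 1/4 = -0.06818 cm^-1, so d_i1 = -14.667 cm.
m_1 = -(-14.667)/4 = 3.6667.
With d_i1 < 0 the first image is virtual and lies on the object side; the object distance for lens 2 is d_o2 = 22 - (-14.667) = 36.667 cm.
Lens 2: 1/d_i2 = 1/f_2 - 1/d_o2 = 1/8 - 1/(36.667) = 0.09773 cm^-1, so d_i2 = 10.233 cm.
m_2 = -(10.233)/(36.667) = -0.2791.
Total m = m_1 x m_2 = (3.6667)(-0.2791) = -1.0233.

-1.0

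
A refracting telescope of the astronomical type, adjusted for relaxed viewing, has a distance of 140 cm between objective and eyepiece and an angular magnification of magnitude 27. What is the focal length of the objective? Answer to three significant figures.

135 cm

In normal adjustment the tube length equals f_obj + f_eye and |M| = f_obj/f_eye.
So f_obj = 27 f_eye and 27 f_eye + f_eye = 140 cm, giving f_eye = 140/28 = 5.000 cm and f_obj = 135.000 cm.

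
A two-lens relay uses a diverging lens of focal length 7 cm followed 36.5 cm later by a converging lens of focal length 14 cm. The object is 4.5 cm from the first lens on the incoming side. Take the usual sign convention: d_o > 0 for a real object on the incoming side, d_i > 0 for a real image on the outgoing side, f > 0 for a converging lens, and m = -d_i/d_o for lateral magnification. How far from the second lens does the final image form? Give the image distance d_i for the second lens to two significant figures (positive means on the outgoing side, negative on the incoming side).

Lens 1: 1/d_i1 = 1/f_1 - 1/d_o1 = 1/(-7) - 1/4.5 = -0.36508 cm^-1, so d_i1 = -2.739 cm.
The intermediate image is virtual, 2.739 cm to the left of lens 1, so d_o2 = L - d_i1 = 36.5 - (-2.739) = 39.239 cm.
Lens 2: 1/d_i2 = 1/f_2 - 1/d_o2 = 1/14 - 1/(39.239) = 0.04594 cm^-1, so d_i2 = 21.766 cm.

22 cm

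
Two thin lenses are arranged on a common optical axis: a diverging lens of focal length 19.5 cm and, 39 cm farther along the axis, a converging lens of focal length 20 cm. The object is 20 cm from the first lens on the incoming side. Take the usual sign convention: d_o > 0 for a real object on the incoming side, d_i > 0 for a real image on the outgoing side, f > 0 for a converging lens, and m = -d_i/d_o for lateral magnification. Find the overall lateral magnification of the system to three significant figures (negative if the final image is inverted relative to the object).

Applying the thin-lens equation to the first lens, 1/(-19.5) = 1/20 + 1/d_i1, which gives d_i1 = -9.873 cm.
Its lateral magnification is m_1 = -d_i1/d_o1 = -(-9.873)/20 = 0.4937.
The intermediate image is virtual, 9.873 cm to the left of lens 1, so d_o2 = L - d_i1 = 39 - (-9.873) = 48.873 cm.
Applying the thin-lens equation again with f_2 = 20 cm and d_o2 = 48.873 cm gives d_i2 = 33.854 cm.
m_2 = -(33.854)/(48.873) = -0.6927.
Overall magnification: m = m_1 m_2 = -0.3420.

-0.342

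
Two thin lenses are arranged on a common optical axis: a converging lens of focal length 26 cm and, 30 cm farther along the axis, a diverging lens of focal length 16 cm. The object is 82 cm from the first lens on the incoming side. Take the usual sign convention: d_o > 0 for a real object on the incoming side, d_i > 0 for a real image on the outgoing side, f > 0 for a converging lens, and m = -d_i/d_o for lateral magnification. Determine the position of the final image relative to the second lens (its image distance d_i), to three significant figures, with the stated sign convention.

Applying the thin-lens equation to the first lens, 1/26 = 1/82 + 1/d_i1, which gives d_i1 = 38.071 cm.
This image would form 38.071 cm past lens 1, i.e. 8.071 cm beyond lens 2, so it is a virtual object for lens 2: d_o2 = 30 - 38.071 = -8.071 cm.
Applying the thin-lens equation again with f_2 = -16 cm and d_o2 = -8.071 cm gives d_i2 = 16.288 cm.

16.3 cm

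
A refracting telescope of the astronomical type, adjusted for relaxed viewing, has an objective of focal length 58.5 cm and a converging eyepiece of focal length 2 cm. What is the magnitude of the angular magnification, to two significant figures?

|M| = f_obj/|f_eye| = 58.5/2 = 29.250.

29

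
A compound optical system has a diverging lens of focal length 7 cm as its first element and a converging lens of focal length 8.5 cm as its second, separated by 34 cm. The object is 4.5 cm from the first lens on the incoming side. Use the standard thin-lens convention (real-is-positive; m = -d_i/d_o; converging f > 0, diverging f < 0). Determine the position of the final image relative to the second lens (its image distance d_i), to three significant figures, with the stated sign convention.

11.1 cm

First lens: d_i1 = 1/(1/(-7) - 1/4.5) = -2.739 cm.
The intermediate image is virtual, 2.739 cm to the left of lens 1, so d_o2 = L - d_i1 = 34 - (-2.739) = 36.739 cm.
Second lens: d_i2 = 1/(1/8.5 - 1/(36.739)) = 11.059 cm.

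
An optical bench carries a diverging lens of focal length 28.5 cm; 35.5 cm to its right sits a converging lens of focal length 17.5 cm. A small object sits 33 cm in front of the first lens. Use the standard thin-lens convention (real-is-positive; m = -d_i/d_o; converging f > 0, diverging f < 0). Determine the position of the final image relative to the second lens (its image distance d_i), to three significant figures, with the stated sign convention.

Lens 1: 1/d_i1 = 1/f_1 - 1/d_o1 = 1/(-28.5) - 1/33 = -0.06539 cm^-1, so d_i1 = -15.293 cm.
With d_i1 < 0 the first image is virtual and lies on the object side; the object distance for lens 2 is d_o2 = 35.5 - (-15.293) = 50.793 cm.
Lens 2: 1/d_i2 = 1/f_2 - 1/d_o2 = 1/17.5 - 1/(50.793) = 0.03745 cm^-1, so d_i2 = 26.699 cm.

26.7 cm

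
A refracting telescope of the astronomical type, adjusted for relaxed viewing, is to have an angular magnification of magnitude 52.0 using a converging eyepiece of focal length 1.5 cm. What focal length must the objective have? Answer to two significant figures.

78 cm

|M| = f_obj/|f_eye|, so f_obj = |M| x |f_eye| = 52.0 x 1.5 = 78.000 cm.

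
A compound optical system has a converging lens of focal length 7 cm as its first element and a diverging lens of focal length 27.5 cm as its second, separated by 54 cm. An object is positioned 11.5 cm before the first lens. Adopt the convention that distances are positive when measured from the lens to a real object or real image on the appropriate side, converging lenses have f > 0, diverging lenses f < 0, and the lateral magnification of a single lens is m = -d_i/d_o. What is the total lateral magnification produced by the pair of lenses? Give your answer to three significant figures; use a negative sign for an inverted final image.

-0.672

Applying the thin-lens equation to the first lens, 1/7 = 1/11.5 + 1/d_i1, which gives d_i1 = 17.889 cm.
Its lateral magnification is m_1 = -d_i1/d_o1 = -(17.889)/11.5 = -1.5556.
Object distance for lens 2: d_o2 = 54 - 17.889 = 36.111 cm.
Applying the thin-lens equation again with f_2 = -27.5 cm and d_o2 = 36.111 cm gives d_i2 = -15.611 cm.
m_2 = -(-15.611)/(36.111) = 0.4323.
The system's lateral magnification is m_1 m_2 = (-1.5556)(0.4323) = -0.6725.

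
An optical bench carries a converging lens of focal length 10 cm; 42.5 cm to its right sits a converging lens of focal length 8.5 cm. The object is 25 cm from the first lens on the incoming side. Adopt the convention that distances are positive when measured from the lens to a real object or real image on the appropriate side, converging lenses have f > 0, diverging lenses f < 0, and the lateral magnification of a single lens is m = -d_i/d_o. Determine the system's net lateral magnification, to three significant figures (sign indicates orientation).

0.327

Applying the thin-lens equation to the first lens, 1/10 = 1/25 + 1/d_i1, which gives d_i1 = 16.667 cm.
Its lateral magnification is m_1 = -d_i1/d_o1 = -(16.667)/25 = -0.6667.
The intermediate image is 16.667 cm to the right of lens 1, so d_o2 = L - d_i1 = 42.5 - 16.667 = 25.833 cm.
Applying the thin-lens equation again with f_2 = 8.5 cm and d_o2 = 25.833 cm gives d_i2 = 12.668 cm.
m_2 = -(12.668)/(25.833) = -0.4904.
Overall magnification: m = m_1 m_2 = 0.3269.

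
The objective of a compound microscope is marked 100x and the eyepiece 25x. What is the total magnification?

The overall magnification of a compound microscope is the product of the objective and eyepiece magnifications:
M = M_obj x M_eye = 100 x 25 = 2500.

2500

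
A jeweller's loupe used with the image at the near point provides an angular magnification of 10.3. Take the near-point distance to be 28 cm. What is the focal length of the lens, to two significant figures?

For the image at the near point, M = 1 + D/f.
f = D/(M - 1) = 28/(10.3 - 1) = 3.011 cm.

3.0 cm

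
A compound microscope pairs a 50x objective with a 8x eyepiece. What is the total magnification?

The overall magnification of a compound microscope is the product of the objective and eyepiece magnifications:
M = M_obj x M_eye = 50 x 8 = 400.

400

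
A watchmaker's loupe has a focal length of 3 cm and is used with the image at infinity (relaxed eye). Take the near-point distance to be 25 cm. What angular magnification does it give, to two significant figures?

8.3

M = D/f = 25/3 = 8.333.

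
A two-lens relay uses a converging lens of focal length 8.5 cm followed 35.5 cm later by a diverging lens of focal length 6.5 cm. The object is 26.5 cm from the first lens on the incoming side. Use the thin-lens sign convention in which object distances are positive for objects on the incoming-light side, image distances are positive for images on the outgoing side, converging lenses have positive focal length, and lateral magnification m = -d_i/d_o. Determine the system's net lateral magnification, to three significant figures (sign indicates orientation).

Applying the thin-lens equation to the first lens, 1/8.5 = 1/26.5 + 1/d_i1, which gives d_i1 = 12.514 cm.
Its lateral magnification is m_1 = -d_i1/d_o1 = -(12.514)/26.5 = -0.4722.
The intermediate image is 12.514 cm to the right of lens 1, so d_o2 = L - d_i1 = 35.5 - 12.514 = 22.986 cm.
Applying the thin-lens equation again with f_2 = -6.5 cm and d_o2 = 22.986 cm gives d_i2 = -5.067 cm.
m_2 = -(-5.067)/(22.986) = 0.2204.
Total m = m_1 x m_2 = (-0.4722)(0.2204) = -0.1041.

-0.104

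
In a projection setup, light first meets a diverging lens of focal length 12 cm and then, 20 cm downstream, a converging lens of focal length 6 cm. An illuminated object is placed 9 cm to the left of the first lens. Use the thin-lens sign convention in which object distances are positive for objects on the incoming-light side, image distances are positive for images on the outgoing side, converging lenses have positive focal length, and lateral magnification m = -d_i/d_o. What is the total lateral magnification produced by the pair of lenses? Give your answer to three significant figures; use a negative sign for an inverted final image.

-0.179

Lens 1: 1/d_i1 = 1/f_1 - 1/d_o1 = 1/(-12) - 1/9 = -0.19444 cm^-1, so d_i1 = -5.143 cm.
m_1 = -(-5.143)/9 = 0.5714.
The intermediate image is virtual, 5.143 cm to the left of lens 1, so d_o2 = L - d_i1 = 20 - (-5.143) = 25.143 cm.
Lens 2: 1/d_i2 = 1/f_2 - 1/d_o2 = 1/6 - 1/(25.143) = 0.12689 cm^-1, so d_i2 = 7.881 cm.
m_2 = -(7.881)/(25.143) = -0.3134.
The system's lateral magnification is m_1 m_2 = (0.5714)(-0.3134) = -0.1791.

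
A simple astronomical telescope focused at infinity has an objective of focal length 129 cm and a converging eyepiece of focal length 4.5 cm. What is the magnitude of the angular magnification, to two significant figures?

|M| = f_obj/|f_eye| = 129/4.5 = 28.667.

29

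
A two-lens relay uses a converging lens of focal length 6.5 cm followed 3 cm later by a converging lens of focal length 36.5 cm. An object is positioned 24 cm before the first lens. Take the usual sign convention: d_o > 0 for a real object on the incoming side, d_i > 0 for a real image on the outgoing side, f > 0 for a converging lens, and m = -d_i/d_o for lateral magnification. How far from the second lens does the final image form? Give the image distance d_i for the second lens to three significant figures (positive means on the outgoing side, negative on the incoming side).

Applying the thin-lens equation to the first lens, 1/6.5 = 1/24 + 1/d_i1, which gives d_i1 = 8.914 cm.
Since 8.914 cm > 3 cm, the first image lies past the second lens and serves as a virtual object: d_o2 = L - d_i1 = -5.914 cm.
Applying the thin-lens equation again with f_2 = 36.5 cm and d_o2 = -5.914 cm gives d_i2 = 5.090 cm.

5.09 cm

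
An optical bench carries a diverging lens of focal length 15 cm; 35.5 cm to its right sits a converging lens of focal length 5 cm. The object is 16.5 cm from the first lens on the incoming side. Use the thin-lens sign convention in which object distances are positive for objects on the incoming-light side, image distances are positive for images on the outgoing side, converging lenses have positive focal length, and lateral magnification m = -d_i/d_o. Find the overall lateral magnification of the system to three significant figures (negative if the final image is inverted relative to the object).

Lens 1: 1/d_i1 = 1/f_1 - 1/d_o1 = 1/(-15) - 1/16.5 = -0.12727 cm^-1, so d_i1 = -7.857 cm.
m_1 = -(-7.857)/16.5 = 0.4762.
The intermediate image is virtual, 7.857 cm to the left of lens 1, so d_o2 = L - d_i1 = 35.5 - (-7.857) = 43.357 cm.
Lens 2: 1/d_i2 = 1/f_2 - 1/d_o2 = 1/5 - 1/(43.357) = 0.17694 cm^-1, so d_i2 = 5.652 cm.
m_2 = -(5.652)/(43.357) = -0.1304.
Overall magnification: m = m_1 m_2 = -0.0621.

-0.0621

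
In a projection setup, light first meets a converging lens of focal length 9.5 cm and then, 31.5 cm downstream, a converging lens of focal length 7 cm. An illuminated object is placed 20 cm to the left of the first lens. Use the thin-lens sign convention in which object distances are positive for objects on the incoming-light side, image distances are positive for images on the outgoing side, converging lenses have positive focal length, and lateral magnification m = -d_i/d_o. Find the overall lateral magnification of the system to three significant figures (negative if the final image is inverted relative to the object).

0.989

Applying the thin-lens equation to the first lens, 1/9.5 = 1/20 + 1/d_i1, which gives d_i1 = 18.095 cm.
Its lateral magnification is m_1 = -d_i1/d_o1 = -(18.095)/20 = -0.9048.
Object distance for lens 2: d_o2 = 31.5 - 18.095 = 13.405 cm.
Applying the thin-lens equation again with f_2 = 7 cm and d_o2 = 13.405 cm gives d_i2 = 14.651 cm.
m_2 = -(14.651)/(13.405) = -1.0929.
The system's lateral magnification is m_1 m_2 = (-0.9048)(-1.0929) = 0.9888.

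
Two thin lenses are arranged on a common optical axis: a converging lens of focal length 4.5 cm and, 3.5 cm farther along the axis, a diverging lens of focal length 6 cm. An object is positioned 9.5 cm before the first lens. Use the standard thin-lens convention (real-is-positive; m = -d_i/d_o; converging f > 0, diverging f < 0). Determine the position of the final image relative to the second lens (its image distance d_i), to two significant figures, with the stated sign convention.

Lens 1: 1/d_i1 = 1/f_1 - 1/d_o1 = 1/4.5 - 1/9.5 = 0.11696 cm^-1, so d_i1 = 8.550 cm.
This image would form 8.550 cm past lens 1, i.e. 5.050 cm beyond lens 2, so it is a virtual object for lens 2: d_o2 = 3.5 - 8.550 = -5.050 cm.
Lens 2: 1/d_i2 = 1/f_2 - 1/d_o2 = 1/(-6) - 1/(-5.050) = 0.03135 cm^-1, so d_i2 = 31.895 cm.

32 cm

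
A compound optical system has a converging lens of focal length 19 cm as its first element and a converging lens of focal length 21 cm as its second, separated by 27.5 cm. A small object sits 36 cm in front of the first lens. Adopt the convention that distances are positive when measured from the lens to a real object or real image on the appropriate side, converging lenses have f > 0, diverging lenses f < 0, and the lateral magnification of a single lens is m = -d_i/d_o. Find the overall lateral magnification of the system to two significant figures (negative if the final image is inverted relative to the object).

-0.70

First lens: d_i1 = 1/(1/19 - 1/36) = 40.235 cm.
m_1 = -(40.235)/36 = -1.1176.
Since 40.235 cm > 27.5 cm, the first image lies past the second lens and serves as a virtual object: d_o2 = L - d_i1 = -12.735 cm.
Second lens: d_i2 = 1/(1/21 - 1/(-12.735)) = 7.928 cm.
m_2 = -(7.928)/(-12.735) = 0.6225.
Total m = m_1 x m_2 = (-1.1176)(0.6225) = -0.6957.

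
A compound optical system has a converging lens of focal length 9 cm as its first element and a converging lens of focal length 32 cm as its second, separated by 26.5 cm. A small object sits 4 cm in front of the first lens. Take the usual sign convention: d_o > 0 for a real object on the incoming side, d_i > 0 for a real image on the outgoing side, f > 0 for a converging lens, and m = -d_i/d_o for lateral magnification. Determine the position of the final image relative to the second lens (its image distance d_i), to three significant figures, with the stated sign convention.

Applying the thin-lens equation to the first lens, 1/9 = 1/4 + 1/d_i1, which gives d_i1 = -7.200 cm.
The intermediate image is virtual, 7.200 cm to the left of lens 1, so d_o2 = L - d_i1 = 26.5 - (-7.200) = 33.700 cm.
Applying the thin-lens equation again with f_2 = 32 cm and d_o2 = 33.700 cm gives d_i2 = 634.353 cm.

634 cm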